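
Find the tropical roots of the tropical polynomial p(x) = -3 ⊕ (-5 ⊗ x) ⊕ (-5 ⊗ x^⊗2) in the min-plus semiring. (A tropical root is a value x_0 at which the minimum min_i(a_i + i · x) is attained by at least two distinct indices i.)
Roots: {0, 2}

Each tropical root is a break point of the lower envelope of the lines y = a_i + i · x (there are 3 lines, with slopes 0, 1, ..., 2). Only the lines that attain the minimum somewhere contribute to roots; other lines are dominated. Here the surviving (envelope) indices are i = 2, i = 1, i = 0.
Intersections between consecutive envelope lines give the roots: for adjacent envelope indices i < j the intersection is x = (a_i − a_j) / (j − i). Reading off the sorted break points: {0, 2}.
Verification: at each break x_0, at least two indices attain the minimum of min_i(a_i + i · x_0).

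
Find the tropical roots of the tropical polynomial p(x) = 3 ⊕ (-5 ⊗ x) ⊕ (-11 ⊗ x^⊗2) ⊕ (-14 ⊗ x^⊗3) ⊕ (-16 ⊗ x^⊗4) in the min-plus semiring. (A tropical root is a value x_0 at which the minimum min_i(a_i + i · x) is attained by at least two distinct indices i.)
Roots: {2, 3, 6, 8}

Each tropical root is a break point of the lower envelope of the lines y = a_i + i · x (there are 5 lines, with slopes 0, 1, ..., 4). Only the lines that attain the minimum somewhere contribute to roots; other lines are dominated. Here the surviving (envelope) indices are i = 4, i = 3, i = 2, i = 1, i = 0.
Intersections between consecutive envelope lines give the roots: for adjacent envelope indices i < j the intersection is x = (a_i − a_j) / (j − i). Reading off the sorted break points: {2, 3, 6, 8}.
Verification: at each break x_0, at least two indices attain the minimum of min_i(a_i + i · x_0).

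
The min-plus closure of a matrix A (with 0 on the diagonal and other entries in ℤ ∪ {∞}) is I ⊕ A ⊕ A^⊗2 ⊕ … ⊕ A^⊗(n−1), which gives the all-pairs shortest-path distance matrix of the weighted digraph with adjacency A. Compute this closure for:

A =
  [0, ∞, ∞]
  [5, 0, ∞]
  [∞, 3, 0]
Closure =
  [0, ∞, ∞]
  [5, 0, ∞]
  [8, 3, 0]

This is the Floyd-Warshall all-pairs shortest-path computation. For each intermediate vertex k = 0, 1, …, 2, update dist[i][j] ← min(dist[i][j], dist[i][k] + dist[k][j]). The final matrix gives, for each (i, j), the minimum total weight of any directed path from i to j (possibly empty when i = j).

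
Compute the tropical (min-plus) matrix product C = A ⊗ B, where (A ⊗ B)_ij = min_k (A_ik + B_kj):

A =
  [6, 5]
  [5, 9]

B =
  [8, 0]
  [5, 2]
A ⊗ B =
  [10, 6]
  [13, 5]

Apply the min-plus product entry-by-entry:
  C[0][0] = min over k of (A[0][0] + B[0][0] = 6 + 8 = 14, A[0][1] + B[1][0] = 5 + 5 = 10) = 10 (attained at k = 1)
  C[0][1] = min over k of (A[0][0] + B[0][1] = 6 + 0 = 6, A[0][1] + B[1][1] = 5 + 2 = 7) = 6 (attained at k = 0)
  C[1][0] = min over k of (A[1][0] + B[0][0] = 5 + 8 = 13, A[1][1] + B[1][0] = 9 + 5 = 14) = 13 (attained at k = 0)
  C[1][1] = min over k of (A[1][0] + B[0][1] = 5 + 0 = 5, A[1][1] + B[1][1] = 9 + 2 = 11) = 5 (attained at k = 0)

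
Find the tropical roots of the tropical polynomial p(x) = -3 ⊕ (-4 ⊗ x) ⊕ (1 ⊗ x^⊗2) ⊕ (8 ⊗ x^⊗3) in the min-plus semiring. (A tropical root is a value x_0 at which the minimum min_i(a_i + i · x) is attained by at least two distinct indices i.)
Roots: {-7, -5, 1}

Each tropical root is a break point of the lower envelope of the lines y = a_i + i · x (there are 4 lines, with slopes 0, 1, ..., 3). Only the lines that attain the minimum somewhere contribute to roots; other lines are dominated. Here the surviving (envelope) indices are i = 3, i = 2, i = 1, i = 0.
Intersections between consecutive envelope lines give the roots: for adjacent envelope indices i < j the intersection is x = (a_i − a_j) / (j − i). Reading off the sorted break points: {-7, -5, 1}.
Verification: at each break x_0, at least two indices attain the minimum of min_i(a_i + i · x_0).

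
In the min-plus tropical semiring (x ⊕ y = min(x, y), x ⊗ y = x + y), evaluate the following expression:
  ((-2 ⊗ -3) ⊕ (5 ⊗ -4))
((-2 ⊗ -3) ⊕ (5 ⊗ -4)) = -5

Expand innermost to outermost. Recall ⊕ takes the minimum of its arguments and ⊗ takes their sum. Working out the expression ((-2 ⊗ -3) ⊕ (5 ⊗ -4)) gives -5.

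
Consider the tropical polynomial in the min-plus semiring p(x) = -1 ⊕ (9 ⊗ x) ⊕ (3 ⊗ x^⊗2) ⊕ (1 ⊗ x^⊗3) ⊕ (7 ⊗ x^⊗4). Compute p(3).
p(3) = -1

A tropical monomial a ⊗ x^⊗i evaluates to a + i · x. Evaluating each term at x = 3:
  Term 0 contributes -1 + 0 · 3 = -1
  Term 1 contributes 9 + 1 · 3 = 12
  Term 2 contributes 3 + 2 · 3 = 9
  Term 3 contributes 1 + 3 · 3 = 10
  Term 4 contributes 7 + 4 · 3 = 19
p(3) = ⊕ of these = min[-1, 12, 9, 10, 19] = -1.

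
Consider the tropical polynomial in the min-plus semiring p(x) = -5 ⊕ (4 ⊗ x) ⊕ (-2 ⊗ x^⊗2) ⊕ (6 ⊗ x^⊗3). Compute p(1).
p(1) = -5

A tropical monomial a ⊗ x^⊗i evaluates to a + i · x. Evaluating each term at x = 1:
  Term 0 contributes -5 + 0 · 1 = -5
  Term 1 contributes 4 + 1 · 1 = 5
  Term 2 contributes -2 + 2 · 1 = 0
  Term 3 contributes 6 + 3 · 1 = 9
p(1) = ⊕ of these = min[-5, 5, 0, 9] = -5.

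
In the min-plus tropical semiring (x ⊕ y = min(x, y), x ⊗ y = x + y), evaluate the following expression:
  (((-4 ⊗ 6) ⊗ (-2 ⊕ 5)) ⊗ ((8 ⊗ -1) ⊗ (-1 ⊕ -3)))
(((-4 ⊗ 6) ⊗ (-2 ⊕ 5)) ⊗ ((8 ⊗ -1) ⊗ (-1 ⊕ -3))) = 4

Expand innermost to outermost. Recall ⊕ takes the minimum of its arguments and ⊗ takes their sum. Working out the expression (((-4 ⊗ 6) ⊗ (-2 ⊕ 5)) ⊗ ((8 ⊗ -1) ⊗ (-1 ⊕ -3))) gives 4.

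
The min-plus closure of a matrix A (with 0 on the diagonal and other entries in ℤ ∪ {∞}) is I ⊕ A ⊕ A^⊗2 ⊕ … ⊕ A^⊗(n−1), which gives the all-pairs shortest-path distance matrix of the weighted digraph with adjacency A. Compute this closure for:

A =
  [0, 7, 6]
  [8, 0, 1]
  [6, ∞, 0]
Closure =
  [0, 7, 6]
  [7, 0, 1]
  [6, 13, 0]

This is the Floyd-Warshall all-pairs shortest-path computation. For each intermediate vertex k = 0, 1, …, 2, update dist[i][j] ← min(dist[i][j], dist[i][k] + dist[k][j]). The final matrix gives, for each (i, j), the minimum total weight of any directed path from i to j (possibly empty when i = j).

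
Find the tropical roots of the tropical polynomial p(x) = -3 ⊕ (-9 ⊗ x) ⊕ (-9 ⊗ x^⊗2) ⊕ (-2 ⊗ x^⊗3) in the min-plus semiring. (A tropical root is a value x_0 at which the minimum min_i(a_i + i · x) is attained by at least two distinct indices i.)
Roots: {-7, 0, 6}

Each tropical root is a break point of the lower envelope of the lines y = a_i + i · x (there are 4 lines, with slopes 0, 1, ..., 3). Only the lines that attain the minimum somewhere contribute to roots; other lines are dominated. Here the surviving (envelope) indices are i = 3, i = 2, i = 1, i = 0.
Intersections between consecutive envelope lines give the roots: for adjacent envelope indices i < j the intersection is x = (a_i − a_j) / (j − i). Reading off the sorted break points: {-7, 0, 6}.
Verification: at each break x_0, at least two indices attain the minimum of min_i(a_i + i · x_0).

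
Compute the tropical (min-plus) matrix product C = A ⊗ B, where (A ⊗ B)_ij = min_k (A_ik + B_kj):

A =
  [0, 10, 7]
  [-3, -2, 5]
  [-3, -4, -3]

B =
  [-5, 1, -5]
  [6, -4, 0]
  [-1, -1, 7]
A ⊗ B =
  [-5, 1, -5]
  [-8, -6, -8]
  [-8, -8, -8]

Apply the min-plus product entry-by-entry:
  C[0][0] = min over k of (A[0][0] + B[0][0] = 0 + -5 = -5, A[0][1] + B[1][0] = 10 + 6 = 16, A[0][2] + B[2][0] = 7 + -1 = 6) = -5 (attained at k = 0)
  C[0][1] = min over k of (A[0][0] + B[0][1] = 0 + 1 = 1, A[0][1] + B[1][1] = 10 + -4 = 6, A[0][2] + B[2][1] = 7 + -1 = 6) = 1 (attained at k = 0)
  C[0][2] = min over k of (A[0][0] + B[0][2] = 0 + -5 = -5, A[0][1] + B[1][2] = 10 + 0 = 10, A[0][2] + B[2][2] = 7 + 7 = 14) = -5 (attained at k = 0)
  C[1][0] = min over k of (A[1][0] + B[0][0] = -3 + -5 = -8, A[1][1] + B[1][0] = -2 + 6 = 4, A[1][2] + B[2][0] = 5 + -1 = 4) = -8 (attained at k = 0)
  C[1][1] = min over k of (A[1][0] + B[0][1] = -3 + 1 = -2, A[1][1] + B[1][1] = -2 + -4 = -6, A[1][2] + B[2][1] = 5 + -1 = 4) = -6 (attained at k = 1)
  C[1][2] = min over k of (A[1][0] + B[0][2] = -3 + -5 = -8, A[1][1] + B[1][2] = -2 + 0 = -2, A[1][2] + B[2][2] = 5 + 7 = 12) = -8 (attained at k = 0)
  C[2][0] = min over k of (A[2][0] + B[0][0] = -3 + -5 = -8, A[2][1] + B[1][0] = -4 + 6 = 2, A[2][2] + B[2][0] = -3 + -1 = -4) = -8 (attained at k = 0)
  C[2][1] = min over k of (A[2][0] + B[0][1] = -3 + 1 = -2, A[2][1] + B[1][1] = -4 + -4 = -8, A[2][2] + B[2][1] = -3 + -1 = -4) = -8 (attained at k = 1)
  C[2][2] = min over k of (A[2][0] + B[0][2] = -3 + -5 = -8, A[2][1] + B[1][2] = -4 + 0 = -4, A[2][2] + B[2][2] = -3 + 7 = 4) = -8 (attained at k = 0)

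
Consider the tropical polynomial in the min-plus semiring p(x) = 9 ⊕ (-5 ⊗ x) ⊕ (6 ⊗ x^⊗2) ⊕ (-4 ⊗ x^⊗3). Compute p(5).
p(5) = 0

A tropical monomial a ⊗ x^⊗i evaluates to a + i · x. Evaluating each term at x = 5:
  Term 0 contributes 9 + 0 · 5 = 9
  Term 1 contributes -5 + 1 · 5 = 0
  Term 2 contributes 6 + 2 · 5 = 16
  Term 3 contributes -4 + 3 · 5 = 11
p(5) = ⊕ of these = min[9, 0, 16, 11] = 0.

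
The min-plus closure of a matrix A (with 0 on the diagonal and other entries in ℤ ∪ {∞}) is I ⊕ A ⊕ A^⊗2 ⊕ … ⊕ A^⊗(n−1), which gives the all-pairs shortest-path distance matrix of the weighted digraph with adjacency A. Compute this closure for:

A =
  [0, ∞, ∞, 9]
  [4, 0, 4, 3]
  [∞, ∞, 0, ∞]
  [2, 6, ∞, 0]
Closure =
  [0, 15, 19, 9]
  [4, 0, 4, 3]
  [∞, ∞, 0, ∞]
  [2, 6, 10, 0]

This is the Floyd-Warshall all-pairs shortest-path computation. For each intermediate vertex k = 0, 1, …, 3, update dist[i][j] ← min(dist[i][j], dist[i][k] + dist[k][j]). The final matrix gives, for each (i, j), the minimum total weight of any directed path from i to j (possibly empty when i = j).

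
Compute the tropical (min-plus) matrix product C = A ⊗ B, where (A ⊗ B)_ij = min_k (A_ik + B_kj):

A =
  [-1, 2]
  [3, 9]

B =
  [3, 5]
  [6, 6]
A ⊗ B =
  [2, 4]
  [6, 8]

Apply the min-plus product entry-by-entry:
  C[0][0] = min over k of (A[0][0] + B[0][0] = -1 + 3 = 2, A[0][1] + B[1][0] = 2 + 6 = 8) = 2 (attained at k = 0)
  C[0][1] = min over k of (A[0][0] + B[0][1] = -1 + 5 = 4, A[0][1] + B[1][1] = 2 + 6 = 8) = 4 (attained at k = 0)
  C[1][0] = min over k of (A[1][0] + B[0][0] = 3 + 3 = 6, A[1][1] + B[1][0] = 9 + 6 = 15) = 6 (attained at k = 0)
  C[1][1] = min over k of (A[1][0] + B[0][1] = 3 + 5 = 8, A[1][1] + B[1][1] = 9 + 6 = 15) = 8 (attained at k = 0)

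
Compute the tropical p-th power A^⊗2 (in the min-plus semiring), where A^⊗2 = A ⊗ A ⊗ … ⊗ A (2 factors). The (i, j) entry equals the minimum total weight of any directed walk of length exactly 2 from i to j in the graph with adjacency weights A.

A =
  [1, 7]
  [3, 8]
A^⊗2 =
  [2, 8]
  [4, 10]

Each entry (A^⊗2)_ij equals the minimum over all length-2 walks i = v_0 → v_1 → … → v_2 = j of Σ_t A[v_t][v_{t+1}]. For example, for (i, j) = (0, 1) we minimise over 2 possible intermediate vertex sequences; the minimum is 8, attained along the walk 0 → 0 → 1.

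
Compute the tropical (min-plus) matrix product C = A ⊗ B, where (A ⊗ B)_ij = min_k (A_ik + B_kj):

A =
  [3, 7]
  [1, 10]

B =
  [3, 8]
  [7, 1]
A ⊗ B =
  [6, 8]
  [4, 9]

Apply the min-plus product entry-by-entry:
  C[0][0] = min over k of (A[0][0] + B[0][0] = 3 + 3 = 6, A[0][1] + B[1][0] = 7 + 7 = 14) = 6 (attained at k = 0)
  C[0][1] = min over k of (A[0][0] + B[0][1] = 3 + 8 = 11, A[0][1] + B[1][1] = 7 + 1 = 8) = 8 (attained at k = 1)
  C[1][0] = min over k of (A[1][0] + B[0][0] = 1 + 3 = 4, A[1][1] + B[1][0] = 10 + 7 = 17) = 4 (attained at k = 0)
  C[1][1] = min over k of (A[1][0] + B[0][1] = 1 + 8 = 9, A[1][1] + B[1][1] = 10 + 1 = 11) = 9 (attained at k = 0)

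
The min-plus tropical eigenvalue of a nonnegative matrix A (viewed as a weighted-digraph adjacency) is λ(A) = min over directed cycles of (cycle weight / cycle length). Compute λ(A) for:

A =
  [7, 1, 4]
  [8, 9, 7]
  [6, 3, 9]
λ(A) = 9/2

Enumerate directed cycles and compute their means (weight / length). Sample:
  cycle 0 → 0: weight = 7, length = 1, mean = 7/1 ≈ 7.000
  cycle 1 → 1: weight = 9, length = 1, mean = 9/1 ≈ 9.000
  cycle 2 → 2: weight = 9, length = 1, mean = 9/1 ≈ 9.000
  cycle 0 → 1 → 0: weight = 9, length = 2, mean = 9/2 ≈ 4.500
  cycle 0 → 2 → 0: weight = 10, length = 2, mean = 10/2 ≈ 5.000
  cycle 1 → 0 → 1: weight = 9, length = 2, mean = 9/2 ≈ 4.500
Minimum mean = 4.500, attained e.g. along the cycle 0 → 1 → 0 with weight 9 and length 2. So λ(A) = 9/2 = 9/2.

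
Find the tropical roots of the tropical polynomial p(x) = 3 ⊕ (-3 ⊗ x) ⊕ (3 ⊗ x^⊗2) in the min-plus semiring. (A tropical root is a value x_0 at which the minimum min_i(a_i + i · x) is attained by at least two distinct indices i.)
Roots: {-6, 6}

Each tropical root is a break point of the lower envelope of the lines y = a_i + i · x (there are 3 lines, with slopes 0, 1, ..., 2). Only the lines that attain the minimum somewhere contribute to roots; other lines are dominated. Here the surviving (envelope) indices are i = 2, i = 1, i = 0.
Intersections between consecutive envelope lines give the roots: for adjacent envelope indices i < j the intersection is x = (a_i − a_j) / (j − i). Reading off the sorted break points: {-6, 6}.
Verification: at each break x_0, at least two indices attain the minimum of min_i(a_i + i · x_0).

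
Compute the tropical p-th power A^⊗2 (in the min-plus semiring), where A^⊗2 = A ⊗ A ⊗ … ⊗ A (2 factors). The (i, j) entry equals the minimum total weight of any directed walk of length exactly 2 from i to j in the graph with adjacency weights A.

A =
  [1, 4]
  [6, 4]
A^⊗2 =
  [2, 5]
  [7, 8]

Each entry (A^⊗2)_ij equals the minimum over all length-2 walks i = v_0 → v_1 → … → v_2 = j of Σ_t A[v_t][v_{t+1}]. For example, for (i, j) = (0, 1) we minimise over 2 possible intermediate vertex sequences; the minimum is 5, attained along the walk 0 → 0 → 1.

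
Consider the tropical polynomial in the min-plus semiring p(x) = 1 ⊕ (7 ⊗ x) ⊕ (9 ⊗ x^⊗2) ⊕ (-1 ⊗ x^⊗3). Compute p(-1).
p(-1) = -4

A tropical monomial a ⊗ x^⊗i evaluates to a + i · x. Evaluating each term at x = -1:
  Term 0 contributes 1 + 0 · -1 = 1
  Term 1 contributes 7 + 1 · -1 = 6
  Term 2 contributes 9 + 2 · -1 = 7
  Term 3 contributes -1 + 3 · -1 = -4
p(-1) = ⊕ of these = min[1, 6, 7, -4] = -4.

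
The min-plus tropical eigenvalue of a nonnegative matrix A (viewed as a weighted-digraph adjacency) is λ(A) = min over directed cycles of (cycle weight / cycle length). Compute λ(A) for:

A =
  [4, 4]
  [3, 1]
λ(A) = 1

Enumerate directed cycles and compute their means (weight / length). Sample:
  cycle 0 → 0: weight = 4, length = 1, mean = 4/1 ≈ 4.000
  cycle 1 → 1: weight = 1, length = 1, mean = 1/1 ≈ 1.000
  cycle 0 → 1 → 0: weight = 7, length = 2, mean = 7/2 ≈ 3.500
  cycle 1 → 0 → 1: weight = 7, length = 2, mean = 7/2 ≈ 3.500
Minimum mean = 1.000, attained e.g. along the cycle 1 → 1 with weight 1 and length 1. So λ(A) = 1/1 = 1.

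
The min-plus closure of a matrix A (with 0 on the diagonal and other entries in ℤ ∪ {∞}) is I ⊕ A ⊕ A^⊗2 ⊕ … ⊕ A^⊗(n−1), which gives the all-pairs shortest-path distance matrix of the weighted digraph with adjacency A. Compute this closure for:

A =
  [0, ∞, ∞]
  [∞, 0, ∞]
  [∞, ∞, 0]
Closure =
  [0, ∞, ∞]
  [∞, 0, ∞]
  [∞, ∞, 0]

This is the Floyd-Warshall all-pairs shortest-path computation. For each intermediate vertex k = 0, 1, …, 2, update dist[i][j] ← min(dist[i][j], dist[i][k] + dist[k][j]). The final matrix gives, for each (i, j), the minimum total weight of any directed path from i to j (possibly empty when i = j).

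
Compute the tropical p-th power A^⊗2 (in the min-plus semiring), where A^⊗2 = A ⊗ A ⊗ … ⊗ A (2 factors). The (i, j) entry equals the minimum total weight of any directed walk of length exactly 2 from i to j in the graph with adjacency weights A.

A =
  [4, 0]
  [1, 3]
A^⊗2 =
  [1, 3]
  [4, 1]

Each entry (A^⊗2)_ij equals the minimum over all length-2 walks i = v_0 → v_1 → … → v_2 = j of Σ_t A[v_t][v_{t+1}]. For example, for (i, j) = (0, 1) we minimise over 2 possible intermediate vertex sequences; the minimum is 3, attained along the walk 0 → 1 → 1.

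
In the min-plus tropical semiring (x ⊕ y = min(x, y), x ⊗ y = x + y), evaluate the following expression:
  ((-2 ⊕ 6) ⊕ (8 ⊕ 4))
((-2 ⊕ 6) ⊕ (8 ⊕ 4)) = -2

Expand innermost to outermost. Recall ⊕ takes the minimum of its arguments and ⊗ takes their sum. Working out the expression ((-2 ⊕ 6) ⊕ (8 ⊕ 4)) gives -2.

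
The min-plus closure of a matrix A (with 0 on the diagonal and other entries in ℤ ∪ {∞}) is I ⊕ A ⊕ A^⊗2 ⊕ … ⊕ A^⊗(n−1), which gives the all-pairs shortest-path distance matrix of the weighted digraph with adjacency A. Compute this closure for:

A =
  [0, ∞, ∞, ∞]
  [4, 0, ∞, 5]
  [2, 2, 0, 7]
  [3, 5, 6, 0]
Closure =
  [0, ∞, ∞, ∞]
  [4, 0, 11, 5]
  [2, 2, 0, 7]
  [3, 5, 6, 0]

This is the Floyd-Warshall all-pairs shortest-path computation. For each intermediate vertex k = 0, 1, …, 3, update dist[i][j] ← min(dist[i][j], dist[i][k] + dist[k][j]). The final matrix gives, for each (i, j), the minimum total weight of any directed path from i to j (possibly empty when i = j).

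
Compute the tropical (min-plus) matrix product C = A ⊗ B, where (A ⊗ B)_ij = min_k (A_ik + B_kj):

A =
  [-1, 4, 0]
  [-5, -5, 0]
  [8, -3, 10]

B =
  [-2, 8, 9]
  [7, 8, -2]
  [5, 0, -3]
A ⊗ B =
  [-3, 0, -3]
  [-7, 0, -7]
  [4, 5, -5]

Apply the min-plus product entry-by-entry:
  C[0][0] = min over k of (A[0][0] + B[0][0] = -1 + -2 = -3, A[0][1] + B[1][0] = 4 + 7 = 11, A[0][2] + B[2][0] = 0 + 5 = 5) = -3 (attained at k = 0)
  C[0][1] = min over k of (A[0][0] + B[0][1] = -1 + 8 = 7, A[0][1] + B[1][1] = 4 + 8 = 12, A[0][2] + B[2][1] = 0 + 0 = 0) = 0 (attained at k = 2)
  C[0][2] = min over k of (A[0][0] + B[0][2] = -1 + 9 = 8, A[0][1] + B[1][2] = 4 + -2 = 2, A[0][2] + B[2][2] = 0 + -3 = -3) = -3 (attained at k = 2)
  C[1][0] = min over k of (A[1][0] + B[0][0] = -5 + -2 = -7, A[1][1] + B[1][0] = -5 + 7 = 2, A[1][2] + B[2][0] = 0 + 5 = 5) = -7 (attained at k = 0)
  C[1][1] = min over k of (A[1][0] + B[0][1] = -5 + 8 = 3, A[1][1] + B[1][1] = -5 + 8 = 3, A[1][2] + B[2][1] = 0 + 0 = 0) = 0 (attained at k = 2)
  C[1][2] = min over k of (A[1][0] + B[0][2] = -5 + 9 = 4, A[1][1] + B[1][2] = -5 + -2 = -7, A[1][2] + B[2][2] = 0 + -3 = -3) = -7 (attained at k = 1)
  C[2][0] = min over k of (A[2][0] + B[0][0] = 8 + -2 = 6, A[2][1] + B[1][0] = -3 + 7 = 4, A[2][2] + B[2][0] = 10 + 5 = 15) = 4 (attained at k = 1)
  C[2][1] = min over k of (A[2][0] + B[0][1] = 8 + 8 = 16, A[2][1] + B[1][1] = -3 + 8 = 5, A[2][2] + B[2][1] = 10 + 0 = 10) = 5 (attained at k = 1)
  C[2][2] = min over k of (A[2][0] + B[0][2] = 8 + 9 = 17, A[2][1] + B[1][2] = -3 + -2 = -5, A[2][2] + B[2][2] = 10 + -3 = 7) = -5 (attained at k = 1)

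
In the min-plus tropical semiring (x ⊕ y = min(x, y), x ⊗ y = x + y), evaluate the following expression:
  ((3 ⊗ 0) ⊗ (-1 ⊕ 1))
((3 ⊗ 0) ⊗ (-1 ⊕ 1)) = 2

Expand innermost to outermost. Recall ⊕ takes the minimum of its arguments and ⊗ takes their sum. Working out the expression ((3 ⊗ 0) ⊗ (-1 ⊕ 1)) gives 2.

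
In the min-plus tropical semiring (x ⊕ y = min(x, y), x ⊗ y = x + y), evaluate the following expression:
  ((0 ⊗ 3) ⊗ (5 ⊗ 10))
((0 ⊗ 3) ⊗ (5 ⊗ 10)) = 18

Expand innermost to outermost. Recall ⊕ takes the minimum of its arguments and ⊗ takes their sum. Working out the expression ((0 ⊗ 3) ⊗ (5 ⊗ 10)) gives 18.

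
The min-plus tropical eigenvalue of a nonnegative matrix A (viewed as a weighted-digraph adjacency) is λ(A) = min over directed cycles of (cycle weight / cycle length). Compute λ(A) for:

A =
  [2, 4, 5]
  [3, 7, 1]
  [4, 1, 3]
λ(A) = 1

Enumerate directed cycles and compute their means (weight / length). Sample:
  cycle 0 → 0: weight = 2, length = 1, mean = 2/1 ≈ 2.000
  cycle 1 → 1: weight = 7, length = 1, mean = 7/1 ≈ 7.000
  cycle 2 → 2: weight = 3, length = 1, mean = 3/1 ≈ 3.000
  cycle 0 → 1 → 0: weight = 7, length = 2, mean = 7/2 ≈ 3.500
  cycle 0 → 2 → 0: weight = 9, length = 2, mean = 9/2 ≈ 4.500
  cycle 1 → 0 → 1: weight = 7, length = 2, mean = 7/2 ≈ 3.500
Minimum mean = 1.000, attained e.g. along the cycle 1 → 2 → 1 with weight 2 and length 2. So λ(A) = 2/2 = 1.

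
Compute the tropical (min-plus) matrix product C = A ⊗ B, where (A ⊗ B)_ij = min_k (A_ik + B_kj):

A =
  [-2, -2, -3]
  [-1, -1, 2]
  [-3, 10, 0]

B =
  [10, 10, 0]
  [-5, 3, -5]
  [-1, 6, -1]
A ⊗ B =
  [-7, 1, -7]
  [-6, 2, -6]
  [-1, 6, -3]

Apply the min-plus product entry-by-entry:
  C[0][0] = min over k of (A[0][0] + B[0][0] = -2 + 10 = 8, A[0][1] + B[1][0] = -2 + -5 = -7, A[0][2] + B[2][0] = -3 + -1 = -4) = -7 (attained at k = 1)
  C[0][1] = min over k of (A[0][0] + B[0][1] = -2 + 10 = 8, A[0][1] + B[1][1] = -2 + 3 = 1, A[0][2] + B[2][1] = -3 + 6 = 3) = 1 (attained at k = 1)
  C[0][2] = min over k of (A[0][0] + B[0][2] = -2 + 0 = -2, A[0][1] + B[1][2] = -2 + -5 = -7, A[0][2] + B[2][2] = -3 + -1 = -4) = -7 (attained at k = 1)
  C[1][0] = min over k of (A[1][0] + B[0][0] = -1 + 10 = 9, A[1][1] + B[1][0] = -1 + -5 = -6, A[1][2] + B[2][0] = 2 + -1 = 1) = -6 (attained at k = 1)
  C[1][1] = min over k of (A[1][0] + B[0][1] = -1 + 10 = 9, A[1][1] + B[1][1] = -1 + 3 = 2, A[1][2] + B[2][1] = 2 + 6 = 8) = 2 (attained at k = 1)
  C[1][2] = min over k of (A[1][0] + B[0][2] = -1 + 0 = -1, A[1][1] + B[1][2] = -1 + -5 = -6, A[1][2] + B[2][2] = 2 + -1 = 1) = -6 (attained at k = 1)
  C[2][0] = min over k of (A[2][0] + B[0][0] = -3 + 10 = 7, A[2][1] + B[1][0] = 10 + -5 = 5, A[2][2] + B[2][0] = 0 + -1 = -1) = -1 (attained at k = 2)
  C[2][1] = min over k of (A[2][0] + B[0][1] = -3 + 10 = 7, A[2][1] + B[1][1] = 10 + 3 = 13, A[2][2] + B[2][1] = 0 + 6 = 6) = 6 (attained at k = 2)
  C[2][2] = min over k of (A[2][0] + B[0][2] = -3 + 0 = -3, A[2][1] + B[1][2] = 10 + -5 = 5, A[2][2] + B[2][2] = 0 + -1 = -1) = -3 (attained at k = 0)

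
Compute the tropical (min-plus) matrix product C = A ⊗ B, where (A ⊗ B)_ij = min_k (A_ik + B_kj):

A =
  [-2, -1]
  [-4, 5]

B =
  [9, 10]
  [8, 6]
A ⊗ B =
  [7, 5]
  [5, 6]

Apply the min-plus product entry-by-entry:
  C[0][0] = min over k of (A[0][0] + B[0][0] = -2 + 9 = 7, A[0][1] + B[1][0] = -1 + 8 = 7) = 7 (attained at k = 0)
  C[0][1] = min over k of (A[0][0] + B[0][1] = -2 + 10 = 8, A[0][1] + B[1][1] = -1 + 6 = 5) = 5 (attained at k = 1)
  C[1][0] = min over k of (A[1][0] + B[0][0] = -4 + 9 = 5, A[1][1] + B[1][0] = 5 + 8 = 13) = 5 (attained at k = 0)
  C[1][1] = min over k of (A[1][0] + B[0][1] = -4 + 10 = 6, A[1][1] + B[1][1] = 5 + 6 = 11) = 6 (attained at k = 0)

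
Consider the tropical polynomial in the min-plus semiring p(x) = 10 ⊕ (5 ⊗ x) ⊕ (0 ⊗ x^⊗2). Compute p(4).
p(4) = 8

A tropical monomial a ⊗ x^⊗i evaluates to a + i · x. Evaluating each term at x = 4:
  Term 0 contributes 10 + 0 · 4 = 10
  Term 1 contributes 5 + 1 · 4 = 9
  Term 2 contributes 0 + 2 · 4 = 8
p(4) = ⊕ of these = min[10, 9, 8] = 8.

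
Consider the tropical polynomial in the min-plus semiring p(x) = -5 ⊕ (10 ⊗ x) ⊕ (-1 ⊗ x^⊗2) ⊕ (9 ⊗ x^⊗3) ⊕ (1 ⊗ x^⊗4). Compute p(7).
p(7) = -5

A tropical monomial a ⊗ x^⊗i evaluates to a + i · x. Evaluating each term at x = 7:
  Term 0 contributes -5 + 0 · 7 = -5
  Term 1 contributes 10 + 1 · 7 = 17
  Term 2 contributes -1 + 2 · 7 = 13
  Term 3 contributes 9 + 3 · 7 = 30
  Term 4 contributes 1 + 4 · 7 = 29
p(7) = ⊕ of these = min[-5, 17, 13, 30, 29] = -5.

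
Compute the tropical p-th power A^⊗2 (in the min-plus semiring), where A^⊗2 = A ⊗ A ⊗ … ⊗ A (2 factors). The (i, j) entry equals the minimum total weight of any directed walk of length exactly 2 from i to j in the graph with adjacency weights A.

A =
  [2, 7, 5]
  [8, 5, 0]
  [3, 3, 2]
A^⊗2 =
  [4, 8, 7]
  [3, 3, 2]
  [5, 5, 3]

Each entry (A^⊗2)_ij equals the minimum over all length-2 walks i = v_0 → v_1 → … → v_2 = j of Σ_t A[v_t][v_{t+1}]. For example, for (i, j) = (0, 2) we minimise over 3 possible intermediate vertex sequences; the minimum is 7, attained along the walk 0 → 0 → 2.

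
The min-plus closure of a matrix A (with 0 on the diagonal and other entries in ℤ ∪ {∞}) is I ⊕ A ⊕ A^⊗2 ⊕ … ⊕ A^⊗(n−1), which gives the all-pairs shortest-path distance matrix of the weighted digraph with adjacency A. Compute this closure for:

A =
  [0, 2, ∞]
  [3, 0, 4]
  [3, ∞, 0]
Closure =
  [0, 2, 6]
  [3, 0, 4]
  [3, 5, 0]

This is the Floyd-Warshall all-pairs shortest-path computation. For each intermediate vertex k = 0, 1, …, 2, update dist[i][j] ← min(dist[i][j], dist[i][k] + dist[k][j]). The final matrix gives, for each (i, j), the minimum total weight of any directed path from i to j (possibly empty when i = j).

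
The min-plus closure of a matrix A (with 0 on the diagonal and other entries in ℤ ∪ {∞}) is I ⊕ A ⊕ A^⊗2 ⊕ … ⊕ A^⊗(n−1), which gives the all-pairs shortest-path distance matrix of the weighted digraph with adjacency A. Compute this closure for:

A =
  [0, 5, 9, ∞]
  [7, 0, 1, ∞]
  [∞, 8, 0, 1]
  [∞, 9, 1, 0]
Closure =
  [0, 5, 6, 7]
  [7, 0, 1, 2]
  [15, 8, 0, 1]
  [16, 9, 1, 0]

This is the Floyd-Warshall all-pairs shortest-path computation. For each intermediate vertex k = 0, 1, …, 3, update dist[i][j] ← min(dist[i][j], dist[i][k] + dist[k][j]). The final matrix gives, for each (i, j), the minimum total weight of any directed path from i to j (possibly empty when i = j).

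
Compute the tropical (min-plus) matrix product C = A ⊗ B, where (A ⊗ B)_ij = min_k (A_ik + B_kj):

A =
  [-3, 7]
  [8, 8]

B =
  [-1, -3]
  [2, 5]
A ⊗ B =
  [-4, -6]
  [7, 5]

Apply the min-plus product entry-by-entry:
  C[0][0] = min over k of (A[0][0] + B[0][0] = -3 + -1 = -4, A[0][1] + B[1][0] = 7 + 2 = 9) = -4 (attained at k = 0)
  C[0][1] = min over k of (A[0][0] + B[0][1] = -3 + -3 = -6, A[0][1] + B[1][1] = 7 + 5 = 12) = -6 (attained at k = 0)
  C[1][0] = min over k of (A[1][0] + B[0][0] = 8 + -1 = 7, A[1][1] + B[1][0] = 8 + 2 = 10) = 7 (attained at k = 0)
  C[1][1] = min over k of (A[1][0] + B[0][1] = 8 + -3 = 5, A[1][1] + B[1][1] = 8 + 5 = 13) = 5 (attained at k = 0)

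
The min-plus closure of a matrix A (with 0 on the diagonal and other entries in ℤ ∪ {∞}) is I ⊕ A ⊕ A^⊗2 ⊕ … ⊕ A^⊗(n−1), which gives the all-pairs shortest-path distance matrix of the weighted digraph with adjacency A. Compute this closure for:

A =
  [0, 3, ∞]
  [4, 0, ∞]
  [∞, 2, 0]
Closure =
  [0, 3, ∞]
  [4, 0, ∞]
  [6, 2, 0]

This is the Floyd-Warshall all-pairs shortest-path computation. For each intermediate vertex k = 0, 1, …, 2, update dist[i][j] ← min(dist[i][j], dist[i][k] + dist[k][j]). The final matrix gives, for each (i, j), the minimum total weight of any directed path from i to j (possibly empty when i = j).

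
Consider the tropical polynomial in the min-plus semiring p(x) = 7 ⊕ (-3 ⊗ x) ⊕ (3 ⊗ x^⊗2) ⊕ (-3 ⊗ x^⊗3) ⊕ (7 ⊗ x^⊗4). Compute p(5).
p(5) = 2

A tropical monomial a ⊗ x^⊗i evaluates to a + i · x. Evaluating each term at x = 5:
  Term 0 contributes 7 + 0 · 5 = 7
  Term 1 contributes -3 + 1 · 5 = 2
  Term 2 contributes 3 + 2 · 5 = 13
  Term 3 contributes -3 + 3 · 5 = 12
  Term 4 contributes 7 + 4 · 5 = 27
p(5) = ⊕ of these = min[7, 2, 13, 12, 27] = 2.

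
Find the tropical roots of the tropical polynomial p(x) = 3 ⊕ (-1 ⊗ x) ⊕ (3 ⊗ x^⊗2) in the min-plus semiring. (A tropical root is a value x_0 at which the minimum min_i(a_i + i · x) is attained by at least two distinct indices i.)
Roots: {-4, 4}

Each tropical root is a break point of the lower envelope of the lines y = a_i + i · x (there are 3 lines, with slopes 0, 1, ..., 2). Only the lines that attain the minimum somewhere contribute to roots; other lines are dominated. Here the surviving (envelope) indices are i = 2, i = 1, i = 0.
Intersections between consecutive envelope lines give the roots: for adjacent envelope indices i < j the intersection is x = (a_i − a_j) / (j − i). Reading off the sorted break points: {-4, 4}.
Verification: at each break x_0, at least two indices attain the minimum of min_i(a_i + i · x_0).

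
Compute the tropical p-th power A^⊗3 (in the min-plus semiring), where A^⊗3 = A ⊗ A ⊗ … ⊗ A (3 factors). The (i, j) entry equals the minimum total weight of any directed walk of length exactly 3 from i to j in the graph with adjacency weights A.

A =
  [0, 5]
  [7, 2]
A^⊗3 =
  [0, 5]
  [7, 6]

Each entry (A^⊗3)_ij equals the minimum over all length-3 walks i = v_0 → v_1 → … → v_3 = j of Σ_t A[v_t][v_{t+1}]. For example, for (i, j) = (0, 1) we minimise over 4 possible intermediate vertex sequences; the minimum is 5, attained along the walk 0 → 0 → 0 → 1.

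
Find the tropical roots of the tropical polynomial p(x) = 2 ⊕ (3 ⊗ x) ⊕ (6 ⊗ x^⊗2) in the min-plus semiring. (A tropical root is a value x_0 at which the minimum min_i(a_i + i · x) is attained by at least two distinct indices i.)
Roots: {-3, -1}

Each tropical root is a break point of the lower envelope of the lines y = a_i + i · x (there are 3 lines, with slopes 0, 1, ..., 2). Only the lines that attain the minimum somewhere contribute to roots; other lines are dominated. Here the surviving (envelope) indices are i = 2, i = 1, i = 0.
Intersections between consecutive envelope lines give the roots: for adjacent envelope indices i < j the intersection is x = (a_i − a_j) / (j − i). Reading off the sorted break points: {-3, -1}.
Verification: at each break x_0, at least two indices attain the minimum of min_i(a_i + i · x_0).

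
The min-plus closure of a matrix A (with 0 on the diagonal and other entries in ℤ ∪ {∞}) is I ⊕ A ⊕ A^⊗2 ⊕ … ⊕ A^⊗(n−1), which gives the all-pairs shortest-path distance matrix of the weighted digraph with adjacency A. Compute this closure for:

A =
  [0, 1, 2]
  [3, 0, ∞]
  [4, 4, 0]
Closure =
  [0, 1, 2]
  [3, 0, 5]
  [4, 4, 0]

This is the Floyd-Warshall all-pairs shortest-path computation. For each intermediate vertex k = 0, 1, …, 2, update dist[i][j] ← min(dist[i][j], dist[i][k] + dist[k][j]). The final matrix gives, for each (i, j), the minimum total weight of any directed path from i to j (possibly empty when i = j).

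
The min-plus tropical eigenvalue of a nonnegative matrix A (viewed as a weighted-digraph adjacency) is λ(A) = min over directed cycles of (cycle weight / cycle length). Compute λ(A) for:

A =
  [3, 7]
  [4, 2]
λ(A) = 2

Enumerate directed cycles and compute their means (weight / length). Sample:
  cycle 0 → 0: weight = 3, length = 1, mean = 3/1 ≈ 3.000
  cycle 1 → 1: weight = 2, length = 1, mean = 2/1 ≈ 2.000
  cycle 0 → 1 → 0: weight = 11, length = 2, mean = 11/2 ≈ 5.500
  cycle 1 → 0 → 1: weight = 11, length = 2, mean = 11/2 ≈ 5.500
Minimum mean = 2.000, attained e.g. along the cycle 1 → 1 with weight 2 and length 1. So λ(A) = 2/1 = 2.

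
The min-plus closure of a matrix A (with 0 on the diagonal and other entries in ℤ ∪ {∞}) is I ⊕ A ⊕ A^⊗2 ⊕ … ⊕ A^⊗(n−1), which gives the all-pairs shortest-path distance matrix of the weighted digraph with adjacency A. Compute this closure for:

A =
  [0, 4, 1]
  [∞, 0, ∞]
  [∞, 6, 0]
Closure =
  [0, 4, 1]
  [∞, 0, ∞]
  [∞, 6, 0]

This is the Floyd-Warshall all-pairs shortest-path computation. For each intermediate vertex k = 0, 1, …, 2, update dist[i][j] ← min(dist[i][j], dist[i][k] + dist[k][j]). The final matrix gives, for each (i, j), the minimum total weight of any directed path from i to j (possibly empty when i = j).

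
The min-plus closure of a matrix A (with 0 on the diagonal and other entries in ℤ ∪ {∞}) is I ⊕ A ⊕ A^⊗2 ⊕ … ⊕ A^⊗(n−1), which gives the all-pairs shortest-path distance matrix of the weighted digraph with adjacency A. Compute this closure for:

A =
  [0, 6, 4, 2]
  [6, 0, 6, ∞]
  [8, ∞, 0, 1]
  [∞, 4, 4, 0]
Closure =
  [0, 6, 4, 2]
  [6, 0, 6, 7]
  [8, 5, 0, 1]
  [10, 4, 4, 0]

This is the Floyd-Warshall all-pairs shortest-path computation. For each intermediate vertex k = 0, 1, …, 3, update dist[i][j] ← min(dist[i][j], dist[i][k] + dist[k][j]). The final matrix gives, for each (i, j), the minimum total weight of any directed path from i to j (possibly empty when i = j).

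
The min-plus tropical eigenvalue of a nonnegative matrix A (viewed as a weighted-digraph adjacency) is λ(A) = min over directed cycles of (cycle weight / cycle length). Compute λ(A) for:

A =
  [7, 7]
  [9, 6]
λ(A) = 6

Enumerate directed cycles and compute their means (weight / length). Sample:
  cycle 0 → 0: weight = 7, length = 1, mean = 7/1 ≈ 7.000
  cycle 1 → 1: weight = 6, length = 1, mean = 6/1 ≈ 6.000
  cycle 0 → 1 → 0: weight = 16, length = 2, mean = 16/2 ≈ 8.000
  cycle 1 → 0 → 1: weight = 16, length = 2, mean = 16/2 ≈ 8.000
Minimum mean = 6.000, attained e.g. along the cycle 1 → 1 with weight 6 and length 1. So λ(A) = 6/1 = 6.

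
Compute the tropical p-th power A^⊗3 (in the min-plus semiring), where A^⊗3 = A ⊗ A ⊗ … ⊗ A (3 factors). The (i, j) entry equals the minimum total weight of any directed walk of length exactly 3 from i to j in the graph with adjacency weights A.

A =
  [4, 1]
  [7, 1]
A^⊗3 =
  [9, 3]
  [9, 3]

Each entry (A^⊗3)_ij equals the minimum over all length-3 walks i = v_0 → v_1 → … → v_3 = j of Σ_t A[v_t][v_{t+1}]. For example, for (i, j) = (0, 1) we minimise over 4 possible intermediate vertex sequences; the minimum is 3, attained along the walk 0 → 1 → 1 → 1.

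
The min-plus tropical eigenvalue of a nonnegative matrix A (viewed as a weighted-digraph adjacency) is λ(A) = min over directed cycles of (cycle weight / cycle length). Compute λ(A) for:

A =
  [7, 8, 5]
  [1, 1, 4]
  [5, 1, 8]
λ(A) = 1

Enumerate directed cycles and compute their means (weight / length). Sample:
  cycle 0 → 0: weight = 7, length = 1, mean = 7/1 ≈ 7.000
  cycle 1 → 1: weight = 1, length = 1, mean = 1/1 ≈ 1.000
  cycle 2 → 2: weight = 8, length = 1, mean = 8/1 ≈ 8.000
  cycle 0 → 1 → 0: weight = 9, length = 2, mean = 9/2 ≈ 4.500
  cycle 0 → 2 → 0: weight = 10, length = 2, mean = 10/2 ≈ 5.000
  cycle 1 → 0 → 1: weight = 9, length = 2, mean = 9/2 ≈ 4.500
Minimum mean = 1.000, attained e.g. along the cycle 1 → 1 with weight 1 and length 1. So λ(A) = 1/1 = 1.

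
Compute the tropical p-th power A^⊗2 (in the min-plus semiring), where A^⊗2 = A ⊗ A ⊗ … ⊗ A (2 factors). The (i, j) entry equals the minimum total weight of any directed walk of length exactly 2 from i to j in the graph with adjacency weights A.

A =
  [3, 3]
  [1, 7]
A^⊗2 =
  [4, 6]
  [4, 4]

Each entry (A^⊗2)_ij equals the minimum over all length-2 walks i = v_0 → v_1 → … → v_2 = j of Σ_t A[v_t][v_{t+1}]. For example, for (i, j) = (0, 1) we minimise over 2 possible intermediate vertex sequences; the minimum is 6, attained along the walk 0 → 0 → 1.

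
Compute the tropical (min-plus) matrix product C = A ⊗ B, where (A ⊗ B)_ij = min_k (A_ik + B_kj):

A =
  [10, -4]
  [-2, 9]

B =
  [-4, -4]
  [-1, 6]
A ⊗ B =
  [-5, 2]
  [-6, -6]

Apply the min-plus product entry-by-entry:
  C[0][0] = min over k of (A[0][0] + B[0][0] = 10 + -4 = 6, A[0][1] + B[1][0] = -4 + -1 = -5) = -5 (attained at k = 1)
  C[0][1] = min over k of (A[0][0] + B[0][1] = 10 + -4 = 6, A[0][1] + B[1][1] = -4 + 6 = 2) = 2 (attained at k = 1)
  C[1][0] = min over k of (A[1][0] + B[0][0] = -2 + -4 = -6, A[1][1] + B[1][0] = 9 + -1 = 8) = -6 (attained at k = 0)
  C[1][1] = min over k of (A[1][0] + B[0][1] = -2 + -4 = -6, A[1][1] + B[1][1] = 9 + 6 = 15) = -6 (attained at k = 0)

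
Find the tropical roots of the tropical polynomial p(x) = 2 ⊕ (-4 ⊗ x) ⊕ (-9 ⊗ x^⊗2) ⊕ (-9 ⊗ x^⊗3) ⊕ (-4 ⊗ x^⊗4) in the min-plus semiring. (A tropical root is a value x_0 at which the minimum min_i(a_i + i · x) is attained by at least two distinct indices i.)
Roots: {-5, 0, 5, 6}

Each tropical root is a break point of the lower envelope of the lines y = a_i + i · x (there are 5 lines, with slopes 0, 1, ..., 4). Only the lines that attain the minimum somewhere contribute to roots; other lines are dominated. Here the surviving (envelope) indices are i = 4, i = 3, i = 2, i = 1, i = 0.
Intersections between consecutive envelope lines give the roots: for adjacent envelope indices i < j the intersection is x = (a_i − a_j) / (j − i). Reading off the sorted break points: {-5, 0, 5, 6}.
Verification: at each break x_0, at least two indices attain the minimum of min_i(a_i + i · x_0).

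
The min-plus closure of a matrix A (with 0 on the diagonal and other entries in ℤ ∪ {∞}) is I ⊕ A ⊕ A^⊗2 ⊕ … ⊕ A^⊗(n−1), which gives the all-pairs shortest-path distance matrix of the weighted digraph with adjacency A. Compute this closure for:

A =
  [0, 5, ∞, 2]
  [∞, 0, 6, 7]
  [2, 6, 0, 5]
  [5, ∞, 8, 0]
Closure =
  [0, 5, 10, 2]
  [8, 0, 6, 7]
  [2, 6, 0, 4]
  [5, 10, 8, 0]

This is the Floyd-Warshall all-pairs shortest-path computation. For each intermediate vertex k = 0, 1, …, 3, update dist[i][j] ← min(dist[i][j], dist[i][k] + dist[k][j]). The final matrix gives, for each (i, j), the minimum total weight of any directed path from i to j (possibly empty when i = j).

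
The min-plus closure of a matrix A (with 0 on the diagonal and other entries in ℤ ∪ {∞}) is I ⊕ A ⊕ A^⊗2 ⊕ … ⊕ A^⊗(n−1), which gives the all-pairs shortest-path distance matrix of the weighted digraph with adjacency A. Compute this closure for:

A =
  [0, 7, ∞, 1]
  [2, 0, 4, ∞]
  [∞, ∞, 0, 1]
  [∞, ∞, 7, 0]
Closure =
  [0, 7, 8, 1]
  [2, 0, 4, 3]
  [∞, ∞, 0, 1]
  [∞, ∞, 7, 0]

This is the Floyd-Warshall all-pairs shortest-path computation. For each intermediate vertex k = 0, 1, …, 3, update dist[i][j] ← min(dist[i][j], dist[i][k] + dist[k][j]). The final matrix gives, for each (i, j), the minimum total weight of any directed path from i to j (possibly empty when i = j).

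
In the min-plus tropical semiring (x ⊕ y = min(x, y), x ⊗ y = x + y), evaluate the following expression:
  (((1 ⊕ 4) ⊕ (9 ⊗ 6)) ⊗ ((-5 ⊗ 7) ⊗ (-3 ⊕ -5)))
(((1 ⊕ 4) ⊕ (9 ⊗ 6)) ⊗ ((-5 ⊗ 7) ⊗ (-3 ⊕ -5))) = -2

Expand innermost to outermost. Recall ⊕ takes the minimum of its arguments and ⊗ takes their sum. Working out the expression (((1 ⊕ 4) ⊕ (9 ⊗ 6)) ⊗ ((-5 ⊗ 7) ⊗ (-3 ⊕ -5))) gives -2.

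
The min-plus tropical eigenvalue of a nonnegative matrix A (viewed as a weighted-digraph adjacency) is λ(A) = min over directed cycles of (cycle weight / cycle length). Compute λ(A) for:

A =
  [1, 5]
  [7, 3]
λ(A) = 1

Enumerate directed cycles and compute their means (weight / length). Sample:
  cycle 0 → 0: weight = 1, length = 1, mean = 1/1 ≈ 1.000
  cycle 1 → 1: weight = 3, length = 1, mean = 3/1 ≈ 3.000
  cycle 0 → 1 → 0: weight = 12, length = 2, mean = 12/2 ≈ 6.000
  cycle 1 → 0 → 1: weight = 12, length = 2, mean = 12/2 ≈ 6.000
Minimum mean = 1.000, attained e.g. along the cycle 0 → 0 with weight 1 and length 1. So λ(A) = 1/1 = 1.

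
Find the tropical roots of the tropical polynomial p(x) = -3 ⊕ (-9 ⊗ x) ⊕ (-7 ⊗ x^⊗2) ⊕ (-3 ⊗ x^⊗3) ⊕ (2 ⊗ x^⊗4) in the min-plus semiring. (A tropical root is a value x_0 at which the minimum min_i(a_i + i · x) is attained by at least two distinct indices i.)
Roots: {-5, -4, -2, 6}

Each tropical root is a break point of the lower envelope of the lines y = a_i + i · x (there are 5 lines, with slopes 0, 1, ..., 4). Only the lines that attain the minimum somewhere contribute to roots; other lines are dominated. Here the surviving (envelope) indices are i = 4, i = 3, i = 2, i = 1, i = 0.
Intersections between consecutive envelope lines give the roots: for adjacent envelope indices i < j the intersection is x = (a_i − a_j) / (j − i). Reading off the sorted break points: {-5, -4, -2, 6}.
Verification: at each break x_0, at least two indices attain the minimum of min_i(a_i + i · x_0).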